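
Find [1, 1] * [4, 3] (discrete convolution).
y[0] = 1×4 = 4; y[1] = 1×3 + 1×4 = 7; y[2] = 1×3 = 3

[4, 7, 3]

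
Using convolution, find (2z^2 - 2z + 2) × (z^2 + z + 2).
Ascending coefficients: a = [2, -2, 2], b = [2, 1, 1]. c[0] = 2×2 = 4; c[1] = 2×1 + -2×2 = -2; c[2] = 2×1 + -2×1 + 2×2 = 4; c[3] = -2×1 + 2×1 = 0; c[4] = 2×1 = 2. Result coefficients: [4, -2, 4, 0, 2] → 2z^4 + 4z^2 - 2z + 4

2z^4 + 4z^2 - 2z + 4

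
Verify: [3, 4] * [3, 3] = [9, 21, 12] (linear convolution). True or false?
Recompute linear convolution of [3, 4] and [3, 3]: y[0] = 3×3 = 9; y[1] = 3×3 + 4×3 = 21; y[2] = 4×3 = 12 → [9, 21, 12]. Given [9, 21, 12] matches, so answer: Yes

Yes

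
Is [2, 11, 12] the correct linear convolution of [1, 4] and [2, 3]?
Recompute linear convolution of [1, 4] and [2, 3]: y[0] = 1×2 = 2; y[1] = 1×3 + 4×2 = 11; y[2] = 4×3 = 12 → [2, 11, 12]. Given [2, 11, 12] matches, so answer: Yes

Yes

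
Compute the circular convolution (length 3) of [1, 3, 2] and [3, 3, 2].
Use y[k] = Σ_j u[j]·v[(k-j) mod 3]. y[0] = 1×3 + 3×2 + 2×3 = 15; y[1] = 1×3 + 3×3 + 2×2 = 16; y[2] = 1×2 + 3×3 + 2×3 = 17. Result: [15, 16, 17]

[15, 16, 17]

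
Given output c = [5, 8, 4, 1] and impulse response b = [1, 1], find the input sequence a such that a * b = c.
Deconvolve c=[5, 8, 4, 1] by b=[1, 1]. Since b[0]=1, solve forward: a[0] = c[0] / 1 = 5; a[1] = (c[1] - 5×1) / 1 = 3; a[2] = (c[2] - 3×1) / 1 = 1. So a = [5, 3, 1]. Check by forward convolution: c[0] = 5×1 = 5; c[1] = 5×1 + 3×1 = 8; c[2] = 3×1 + 1×1 = 4; c[3] = 1×1 = 1

[5, 3, 1]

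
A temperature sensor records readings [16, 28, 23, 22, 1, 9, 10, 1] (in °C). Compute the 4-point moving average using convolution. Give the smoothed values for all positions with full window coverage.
4-point moving average kernel = [1, 1, 1, 1]. Apply in 'valid' mode (full window coverage): avg[0] = (16 + 28 + 23 + 22) / 4 = 22.25; avg[1] = (28 + 23 + 22 + 1) / 4 = 18.5; avg[2] = (23 + 22 + 1 + 9) / 4 = 13.75; avg[3] = (22 + 1 + 9 + 10) / 4 = 10.5; avg[4] = (1 + 9 + 10 + 1) / 4 = 5.25. Smoothed values: [22.25, 18.5, 13.75, 10.5, 5.25]

[22.25, 18.5, 13.75, 10.5, 5.25]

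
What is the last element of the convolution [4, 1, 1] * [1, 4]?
Use y[k] = Σ_i a[i]·b[k-i] at k=3. y[3] = 1×4 = 4

4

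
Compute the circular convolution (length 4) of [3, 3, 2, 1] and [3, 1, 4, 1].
Use y[k] = Σ_j u[j]·v[(k-j) mod 4]. y[0] = 3×3 + 3×1 + 2×4 + 1×1 = 21; y[1] = 3×1 + 3×3 + 2×1 + 1×4 = 18; y[2] = 3×4 + 3×1 + 2×3 + 1×1 = 22; y[3] = 3×1 + 3×4 + 2×1 + 1×3 = 20. Result: [21, 18, 22, 20]

[21, 18, 22, 20]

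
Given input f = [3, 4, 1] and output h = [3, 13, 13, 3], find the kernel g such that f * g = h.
Output length 4 = len(f) + len(g) - 1 ⇒ len(g) = 2. Solve g forward using g[k] = (h[k] - Σ_{i≥1} f[i]·g[k-i]) / f[0]: g[0] = h[0] / f[0] = 3 / 3 = 1; g[1] = (h[1] - 4×1) / f[0] = (13 - 4×1) / 3 = 3. So g = [1, 3]. Forward-check [3, 4, 1] * [1, 3]: h[0] = 3×1 = 3; h[1] = 3×3 + 4×1 = 13; h[2] = 4×3 + 1×1 = 13; h[3] = 1×3 = 3 → [3, 13, 13, 3] ✓

[1, 3]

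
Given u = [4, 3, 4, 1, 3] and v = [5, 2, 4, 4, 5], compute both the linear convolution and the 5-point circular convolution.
Linear: y_lin[0] = 4×5 = 20; y_lin[1] = 4×2 + 3×5 = 23; y_lin[2] = 4×4 + 3×2 + 4×5 = 42; y_lin[3] = 4×4 + 3×4 + 4×2 + 1×5 = 41; y_lin[4] = 4×5 + 3×4 + 4×4 + 1×2 + 3×5 = 65; y_lin[5] = 3×5 + 4×4 + 1×4 + 3×2 = 41; y_lin[6] = 4×5 + 1×4 + 3×4 = 36; y_lin[7] = 1×5 + 3×4 = 17; y_lin[8] = 3×5 = 15 → [20, 23, 42, 41, 65, 41, 36, 17, 15]. Circular (length 5): y[0] = 4×5 + 3×5 + 4×4 + 1×4 + 3×2 = 61; y[1] = 4×2 + 3×5 + 4×5 + 1×4 + 3×4 = 59; y[2] = 4×4 + 3×2 + 4×5 + 1×5 + 3×4 = 59; y[3] = 4×4 + 3×4 + 4×2 + 1×5 + 3×5 = 56; y[4] = 4×5 + 3×4 + 4×4 + 1×2 + 3×5 = 65 → [61, 59, 59, 56, 65]

Linear: [20, 23, 42, 41, 65, 41, 36, 17, 15], Circular: [61, 59, 59, 56, 65]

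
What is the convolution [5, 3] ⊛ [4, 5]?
y[0] = 5×4 = 20; y[1] = 5×5 + 3×4 = 37; y[2] = 3×5 = 15

[20, 37, 15]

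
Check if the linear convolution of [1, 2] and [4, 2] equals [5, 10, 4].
Recompute linear convolution of [1, 2] and [4, 2]: y[0] = 1×4 = 4; y[1] = 1×2 + 2×4 = 10; y[2] = 2×2 = 4 → [4, 10, 4]. Compare to given [5, 10, 4]: they differ at index 0: given 5, correct 4, so answer: No

No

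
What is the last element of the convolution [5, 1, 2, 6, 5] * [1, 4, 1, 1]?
Use y[k] = Σ_i a[i]·b[k-i] at k=7. y[7] = 5×1 = 5

5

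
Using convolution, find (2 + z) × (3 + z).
Ascending coefficients: a = [2, 1], b = [3, 1]. c[0] = 2×3 = 6; c[1] = 2×1 + 1×3 = 5; c[2] = 1×1 = 1. Result coefficients: [6, 5, 1] → 6 + 5z + z^2

6 + 5z + z^2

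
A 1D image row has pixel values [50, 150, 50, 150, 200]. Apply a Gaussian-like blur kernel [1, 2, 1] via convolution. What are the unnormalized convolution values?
Convolve image row [50, 150, 50, 150, 200] with kernel [1, 2, 1]: y[0] = 50×1 = 50; y[1] = 50×2 + 150×1 = 250; y[2] = 50×1 + 150×2 + 50×1 = 400; y[3] = 150×1 + 50×2 + 150×1 = 400; y[4] = 50×1 + 150×2 + 200×1 = 550; y[5] = 150×1 + 200×2 = 550; y[6] = 200×1 = 200 → [50, 250, 400, 400, 550, 550, 200]. Normalization factor = sum(kernel) = 4.

[50, 250, 400, 400, 550, 550, 200]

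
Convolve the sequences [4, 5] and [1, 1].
y[0] = 4×1 = 4; y[1] = 4×1 + 5×1 = 9; y[2] = 5×1 = 5

[4, 9, 5]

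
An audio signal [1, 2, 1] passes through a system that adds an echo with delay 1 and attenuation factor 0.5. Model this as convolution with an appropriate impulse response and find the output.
Direct-path + delayed-attenuated-path model → impulse response h = [1, 0.5] (1 at lag 0, 0.5 at lag 1). Output y[n] = x[n] + 0.5·x[n - 1] (with x[n] = 0 outside 0..2): y[0] = 1 + 0.5×0 = 1; y[1] = 2 + 0.5×1 = 2.5; y[2] = 1 + 0.5×2 = 2.0; y[3] = 0 + 0.5×1 = 0.5. So y = [1, 2.5, 2.0, 0.5]

[1, 2.5, 2.0, 0.5]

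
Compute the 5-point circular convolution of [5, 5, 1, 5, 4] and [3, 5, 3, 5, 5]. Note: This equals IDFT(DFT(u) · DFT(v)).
Either evaluate y[k] = Σ_j u[j]·v[(k-j) mod 5] directly, or use IDFT(DFT(u) · DFT(v)). y[0] = 5×3 + 5×5 + 1×5 + 5×3 + 4×5 = 80; y[1] = 5×5 + 5×3 + 1×5 + 5×5 + 4×3 = 82; y[2] = 5×3 + 5×5 + 1×3 + 5×5 + 4×5 = 88; y[3] = 5×5 + 5×3 + 1×5 + 5×3 + 4×5 = 80; y[4] = 5×5 + 5×5 + 1×3 + 5×5 + 4×3 = 90. Result: [80, 82, 88, 80, 90]

[80, 82, 88, 80, 90]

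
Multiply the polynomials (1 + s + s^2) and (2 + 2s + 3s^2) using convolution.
Ascending coefficients: a = [1, 1, 1], b = [2, 2, 3]. c[0] = 1×2 = 2; c[1] = 1×2 + 1×2 = 4; c[2] = 1×3 + 1×2 + 1×2 = 7; c[3] = 1×3 + 1×2 = 5; c[4] = 1×3 = 3. Result coefficients: [2, 4, 7, 5, 3] → 2 + 4s + 7s^2 + 5s^3 + 3s^4

2 + 4s + 7s^2 + 5s^3 + 3s^4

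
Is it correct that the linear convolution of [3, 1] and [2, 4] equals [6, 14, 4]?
Recompute linear convolution of [3, 1] and [2, 4]: y[0] = 3×2 = 6; y[1] = 3×4 + 1×2 = 14; y[2] = 1×4 = 4 → [6, 14, 4]. Given [6, 14, 4] matches, so answer: Yes

Yes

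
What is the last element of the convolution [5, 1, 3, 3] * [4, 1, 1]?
Use y[k] = Σ_i a[i]·b[k-i] at k=5. y[5] = 3×1 = 3

3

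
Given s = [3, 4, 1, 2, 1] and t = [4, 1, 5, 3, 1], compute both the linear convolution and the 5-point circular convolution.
Linear: y_lin[0] = 3×4 = 12; y_lin[1] = 3×1 + 4×4 = 19; y_lin[2] = 3×5 + 4×1 + 1×4 = 23; y_lin[3] = 3×3 + 4×5 + 1×1 + 2×4 = 38; y_lin[4] = 3×1 + 4×3 + 1×5 + 2×1 + 1×4 = 26; y_lin[5] = 4×1 + 1×3 + 2×5 + 1×1 = 18; y_lin[6] = 1×1 + 2×3 + 1×5 = 12; y_lin[7] = 2×1 + 1×3 = 5; y_lin[8] = 1×1 = 1 → [12, 19, 23, 38, 26, 18, 12, 5, 1]. Circular (length 5): y[0] = 3×4 + 4×1 + 1×3 + 2×5 + 1×1 = 30; y[1] = 3×1 + 4×4 + 1×1 + 2×3 + 1×5 = 31; y[2] = 3×5 + 4×1 + 1×4 + 2×1 + 1×3 = 28; y[3] = 3×3 + 4×5 + 1×1 + 2×4 + 1×1 = 39; y[4] = 3×1 + 4×3 + 1×5 + 2×1 + 1×4 = 26 → [30, 31, 28, 39, 26]

Linear: [12, 19, 23, 38, 26, 18, 12, 5, 1], Circular: [30, 31, 28, 39, 26]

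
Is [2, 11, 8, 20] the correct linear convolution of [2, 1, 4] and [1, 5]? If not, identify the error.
Recompute linear convolution of [2, 1, 4] and [1, 5]: y[0] = 2×1 = 2; y[1] = 2×5 + 1×1 = 11; y[2] = 1×5 + 4×1 = 9; y[3] = 4×5 = 20 → [2, 11, 9, 20]. Compare to given [2, 11, 8, 20]: they differ at index 2: given 8, correct 9, so answer: No

No. Error at index 2: given 8, correct 9.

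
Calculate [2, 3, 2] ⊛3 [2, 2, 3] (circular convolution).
Use y[k] = Σ_j f[j]·g[(k-j) mod 3]. y[0] = 2×2 + 3×3 + 2×2 = 17; y[1] = 2×2 + 3×2 + 2×3 = 16; y[2] = 2×3 + 3×2 + 2×2 = 16. Result: [17, 16, 16]

[17, 16, 16]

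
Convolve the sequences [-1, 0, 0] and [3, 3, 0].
y[0] = -1×3 = -3; y[1] = -1×3 + 0×3 = -3; y[2] = -1×0 + 0×3 + 0×3 = 0; y[3] = 0×0 + 0×3 = 0; y[4] = 0×0 = 0

[-3, -3, 0, 0, 0]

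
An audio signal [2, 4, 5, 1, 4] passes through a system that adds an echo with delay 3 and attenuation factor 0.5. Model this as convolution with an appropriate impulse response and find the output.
Direct-path + delayed-attenuated-path model → impulse response h = [1, 0, 0, 0.5] (1 at lag 0, 0.5 at lag 3). Output y[n] = x[n] + 0.5·x[n - 3] (with x[n] = 0 outside 0..4): y[0] = 2 + 0.5×0 = 2; y[1] = 4 + 0.5×0 = 4; y[2] = 5 + 0.5×0 = 5; y[3] = 1 + 0.5×2 = 2.0; y[4] = 4 + 0.5×4 = 6.0; y[5] = 0 + 0.5×5 = 2.5; y[6] = 0 + 0.5×1 = 0.5; y[7] = 0 + 0.5×4 = 2.0. So y = [2, 4, 5, 2.0, 6.0, 2.5, 0.5, 2.0]

[2, 4, 5, 2.0, 6.0, 2.5, 0.5, 2.0]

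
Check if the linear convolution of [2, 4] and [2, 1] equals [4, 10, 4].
Recompute linear convolution of [2, 4] and [2, 1]: y[0] = 2×2 = 4; y[1] = 2×1 + 4×2 = 10; y[2] = 4×1 = 4 → [4, 10, 4]. Given [4, 10, 4] matches, so answer: Yes

Yes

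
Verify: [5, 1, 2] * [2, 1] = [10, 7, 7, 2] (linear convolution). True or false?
Recompute linear convolution of [5, 1, 2] and [2, 1]: y[0] = 5×2 = 10; y[1] = 5×1 + 1×2 = 7; y[2] = 1×1 + 2×2 = 5; y[3] = 2×1 = 2 → [10, 7, 5, 2]. Compare to given [10, 7, 7, 2]: they differ at index 2: given 7, correct 5, so answer: No

No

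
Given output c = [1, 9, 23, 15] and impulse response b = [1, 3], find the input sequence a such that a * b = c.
Deconvolve c=[1, 9, 23, 15] by b=[1, 3]. Since b[0]=1, solve forward: a[0] = c[0] / 1 = 1; a[1] = (c[1] - 1×3) / 1 = 6; a[2] = (c[2] - 6×3) / 1 = 5. So a = [1, 6, 5]. Check by forward convolution: c[0] = 1×1 = 1; c[1] = 1×3 + 6×1 = 9; c[2] = 6×3 + 5×1 = 23; c[3] = 5×3 = 15

[1, 6, 5]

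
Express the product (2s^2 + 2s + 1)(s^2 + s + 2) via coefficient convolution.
Ascending coefficients: a = [1, 2, 2], b = [2, 1, 1]. c[0] = 1×2 = 2; c[1] = 1×1 + 2×2 = 5; c[2] = 1×1 + 2×1 + 2×2 = 7; c[3] = 2×1 + 2×1 = 4; c[4] = 2×1 = 2. Result coefficients: [2, 5, 7, 4, 2] → 2s^4 + 4s^3 + 7s^2 + 5s + 2

2s^4 + 4s^3 + 7s^2 + 5s + 2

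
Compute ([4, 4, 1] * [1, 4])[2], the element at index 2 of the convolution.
Use y[k] = Σ_i a[i]·b[k-i] at k=2. y[2] = 4×4 + 1×1 = 17

17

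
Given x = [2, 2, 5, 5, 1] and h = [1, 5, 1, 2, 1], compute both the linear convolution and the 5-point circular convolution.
Linear: y_lin[0] = 2×1 = 2; y_lin[1] = 2×5 + 2×1 = 12; y_lin[2] = 2×1 + 2×5 + 5×1 = 17; y_lin[3] = 2×2 + 2×1 + 5×5 + 5×1 = 36; y_lin[4] = 2×1 + 2×2 + 5×1 + 5×5 + 1×1 = 37; y_lin[5] = 2×1 + 5×2 + 5×1 + 1×5 = 22; y_lin[6] = 5×1 + 5×2 + 1×1 = 16; y_lin[7] = 5×1 + 1×2 = 7; y_lin[8] = 1×1 = 1 → [2, 12, 17, 36, 37, 22, 16, 7, 1]. Circular (length 5): y[0] = 2×1 + 2×1 + 5×2 + 5×1 + 1×5 = 24; y[1] = 2×5 + 2×1 + 5×1 + 5×2 + 1×1 = 28; y[2] = 2×1 + 2×5 + 5×1 + 5×1 + 1×2 = 24; y[3] = 2×2 + 2×1 + 5×5 + 5×1 + 1×1 = 37; y[4] = 2×1 + 2×2 + 5×1 + 5×5 + 1×1 = 37 → [24, 28, 24, 37, 37]

Linear: [2, 12, 17, 36, 37, 22, 16, 7, 1], Circular: [24, 28, 24, 37, 37]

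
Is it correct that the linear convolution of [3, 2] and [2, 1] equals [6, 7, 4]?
Recompute linear convolution of [3, 2] and [2, 1]: y[0] = 3×2 = 6; y[1] = 3×1 + 2×2 = 7; y[2] = 2×1 = 2 → [6, 7, 2]. Compare to given [6, 7, 4]: they differ at index 2: given 4, correct 2, so answer: No

No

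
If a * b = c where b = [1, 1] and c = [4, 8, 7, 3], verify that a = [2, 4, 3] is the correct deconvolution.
Forward-compute [2, 4, 3] * [1, 1]: c[0] = 2×1 = 2; c[1] = 2×1 + 4×1 = 6; c[2] = 4×1 + 3×1 = 7; c[3] = 3×1 = 3 → [2, 6, 7, 3]. Does not match given c = [4, 8, 7, 3].

Not verified. [2, 4, 3] * [1, 1] = [2, 6, 7, 3], which differs from [4, 8, 7, 3] at index 0.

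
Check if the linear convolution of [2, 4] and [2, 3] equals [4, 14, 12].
Recompute linear convolution of [2, 4] and [2, 3]: y[0] = 2×2 = 4; y[1] = 2×3 + 4×2 = 14; y[2] = 4×3 = 12 → [4, 14, 12]. Given [4, 14, 12] matches, so answer: Yes

Yes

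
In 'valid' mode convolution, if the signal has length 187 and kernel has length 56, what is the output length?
'Valid' mode counts only positions where the kernel fully overlaps the signal: m - n + 1 = 187 - 56 + 1 = 132

132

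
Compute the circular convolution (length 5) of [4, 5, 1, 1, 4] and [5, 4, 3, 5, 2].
Use y[k] = Σ_j u[j]·v[(k-j) mod 5]. y[0] = 4×5 + 5×2 + 1×5 + 1×3 + 4×4 = 54; y[1] = 4×4 + 5×5 + 1×2 + 1×5 + 4×3 = 60; y[2] = 4×3 + 5×4 + 1×5 + 1×2 + 4×5 = 59; y[3] = 4×5 + 5×3 + 1×4 + 1×5 + 4×2 = 52; y[4] = 4×2 + 5×5 + 1×3 + 1×4 + 4×5 = 60. Result: [54, 60, 59, 52, 60]

[54, 60, 59, 52, 60]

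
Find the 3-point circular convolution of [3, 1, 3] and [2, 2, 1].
Use y[k] = Σ_j f[j]·g[(k-j) mod 3]. y[0] = 3×2 + 1×1 + 3×2 = 13; y[1] = 3×2 + 1×2 + 3×1 = 11; y[2] = 3×1 + 1×2 + 3×2 = 11. Result: [13, 11, 11]

[13, 11, 11]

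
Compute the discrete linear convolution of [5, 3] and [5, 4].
y[0] = 5×5 = 25; y[1] = 5×4 + 3×5 = 35; y[2] = 3×4 = 12

[25, 35, 12]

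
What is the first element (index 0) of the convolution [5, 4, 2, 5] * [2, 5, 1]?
Use y[k] = Σ_i a[i]·b[k-i] at k=0. y[0] = 5×2 = 10

10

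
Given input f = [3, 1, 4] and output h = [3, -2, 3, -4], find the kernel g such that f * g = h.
Output length 4 = len(f) + len(g) - 1 ⇒ len(g) = 2. Solve g forward using g[k] = (h[k] - Σ_{i≥1} f[i]·g[k-i]) / f[0]: g[0] = h[0] / f[0] = 3 / 3 = 1; g[1] = (h[1] - 1×1) / f[0] = (-2 - 1×1) / 3 = -1. So g = [1, -1]. Forward-check [3, 1, 4] * [1, -1]: h[0] = 3×1 = 3; h[1] = 3×-1 + 1×1 = -2; h[2] = 1×-1 + 4×1 = 3; h[3] = 4×-1 = -4 → [3, -2, 3, -4] ✓

[1, -1]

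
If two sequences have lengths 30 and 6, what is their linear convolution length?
Linear/full convolution length: m + n - 1 = 30 + 6 - 1 = 35

35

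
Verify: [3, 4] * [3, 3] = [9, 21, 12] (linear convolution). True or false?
Recompute linear convolution of [3, 4] and [3, 3]: y[0] = 3×3 = 9; y[1] = 3×3 + 4×3 = 21; y[2] = 4×3 = 12 → [9, 21, 12]. Given [9, 21, 12] matches, so answer: Yes

Yes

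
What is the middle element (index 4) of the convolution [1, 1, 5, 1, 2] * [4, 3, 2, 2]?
Use y[k] = Σ_i a[i]·b[k-i] at k=4. y[4] = 1×2 + 5×2 + 1×3 + 2×4 = 23

23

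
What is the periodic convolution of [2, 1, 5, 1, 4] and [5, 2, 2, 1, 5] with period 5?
Use y[k] = Σ_j a[j]·b[(k-j) mod 5]. y[0] = 2×5 + 1×5 + 5×1 + 1×2 + 4×2 = 30; y[1] = 2×2 + 1×5 + 5×5 + 1×1 + 4×2 = 43; y[2] = 2×2 + 1×2 + 5×5 + 1×5 + 4×1 = 40; y[3] = 2×1 + 1×2 + 5×2 + 1×5 + 4×5 = 39; y[4] = 2×5 + 1×1 + 5×2 + 1×2 + 4×5 = 43. Result: [30, 43, 40, 39, 43]

[30, 43, 40, 39, 43]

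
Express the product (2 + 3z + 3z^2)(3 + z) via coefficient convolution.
Ascending coefficients: a = [2, 3, 3], b = [3, 1]. c[0] = 2×3 = 6; c[1] = 2×1 + 3×3 = 11; c[2] = 3×1 + 3×3 = 12; c[3] = 3×1 = 3. Result coefficients: [6, 11, 12, 3] → 6 + 11z + 12z^2 + 3z^3

6 + 11z + 12z^2 + 3z^3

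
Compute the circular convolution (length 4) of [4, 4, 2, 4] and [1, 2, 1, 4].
Use y[k] = Σ_j u[j]·v[(k-j) mod 4]. y[0] = 4×1 + 4×4 + 2×1 + 4×2 = 30; y[1] = 4×2 + 4×1 + 2×4 + 4×1 = 24; y[2] = 4×1 + 4×2 + 2×1 + 4×4 = 30; y[3] = 4×4 + 4×1 + 2×2 + 4×1 = 28. Result: [30, 24, 30, 28]

[30, 24, 30, 28]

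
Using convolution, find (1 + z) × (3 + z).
Ascending coefficients: a = [1, 1], b = [3, 1]. c[0] = 1×3 = 3; c[1] = 1×1 + 1×3 = 4; c[2] = 1×1 = 1. Result coefficients: [3, 4, 1] → 3 + 4z + z^2

3 + 4z + z^2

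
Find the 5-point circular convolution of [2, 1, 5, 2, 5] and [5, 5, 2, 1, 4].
Use y[k] = Σ_j x[j]·h[(k-j) mod 5]. y[0] = 2×5 + 1×4 + 5×1 + 2×2 + 5×5 = 48; y[1] = 2×5 + 1×5 + 5×4 + 2×1 + 5×2 = 47; y[2] = 2×2 + 1×5 + 5×5 + 2×4 + 5×1 = 47; y[3] = 2×1 + 1×2 + 5×5 + 2×5 + 5×4 = 59; y[4] = 2×4 + 1×1 + 5×2 + 2×5 + 5×5 = 54. Result: [48, 47, 47, 59, 54]

[48, 47, 47, 59, 54]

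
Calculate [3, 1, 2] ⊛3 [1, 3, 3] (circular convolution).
Use y[k] = Σ_j f[j]·g[(k-j) mod 3]. y[0] = 3×1 + 1×3 + 2×3 = 12; y[1] = 3×3 + 1×1 + 2×3 = 16; y[2] = 3×3 + 1×3 + 2×1 = 14. Result: [12, 16, 14]

[12, 16, 14]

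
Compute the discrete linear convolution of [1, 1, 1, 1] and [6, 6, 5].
y[0] = 1×6 = 6; y[1] = 1×6 + 1×6 = 12; y[2] = 1×5 + 1×6 + 1×6 = 17; y[3] = 1×5 + 1×6 + 1×6 = 17; y[4] = 1×5 + 1×6 = 11; y[5] = 1×5 = 5

[6, 12, 17, 17, 11, 5]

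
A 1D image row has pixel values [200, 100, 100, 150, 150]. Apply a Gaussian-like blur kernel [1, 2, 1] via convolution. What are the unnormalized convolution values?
Convolve image row [200, 100, 100, 150, 150] with kernel [1, 2, 1]: y[0] = 200×1 = 200; y[1] = 200×2 + 100×1 = 500; y[2] = 200×1 + 100×2 + 100×1 = 500; y[3] = 100×1 + 100×2 + 150×1 = 450; y[4] = 100×1 + 150×2 + 150×1 = 550; y[5] = 150×1 + 150×2 = 450; y[6] = 150×1 = 150 → [200, 500, 500, 450, 550, 450, 150]. Normalization factor = sum(kernel) = 4.

[200, 500, 500, 450, 550, 450, 150]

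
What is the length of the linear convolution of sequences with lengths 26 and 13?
Linear/full convolution length: m + n - 1 = 26 + 13 - 1 = 38

38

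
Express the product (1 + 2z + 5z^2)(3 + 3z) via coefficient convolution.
Ascending coefficients: a = [1, 2, 5], b = [3, 3]. c[0] = 1×3 = 3; c[1] = 1×3 + 2×3 = 9; c[2] = 2×3 + 5×3 = 21; c[3] = 5×3 = 15. Result coefficients: [3, 9, 21, 15] → 3 + 9z + 21z^2 + 15z^3

3 + 9z + 21z^2 + 15z^3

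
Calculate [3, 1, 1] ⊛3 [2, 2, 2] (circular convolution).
Use y[k] = Σ_j f[j]·g[(k-j) mod 3]. y[0] = 3×2 + 1×2 + 1×2 = 10; y[1] = 3×2 + 1×2 + 1×2 = 10; y[2] = 3×2 + 1×2 + 1×2 = 10. Result: [10, 10, 10]

[10, 10, 10]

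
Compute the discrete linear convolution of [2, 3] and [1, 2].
y[0] = 2×1 = 2; y[1] = 2×2 + 3×1 = 7; y[2] = 3×2 = 6

[2, 7, 6]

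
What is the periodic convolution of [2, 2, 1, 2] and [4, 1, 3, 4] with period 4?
Use y[k] = Σ_j x[j]·h[(k-j) mod 4]. y[0] = 2×4 + 2×4 + 1×3 + 2×1 = 21; y[1] = 2×1 + 2×4 + 1×4 + 2×3 = 20; y[2] = 2×3 + 2×1 + 1×4 + 2×4 = 20; y[3] = 2×4 + 2×3 + 1×1 + 2×4 = 23. Result: [21, 20, 20, 23]

[21, 20, 20, 23]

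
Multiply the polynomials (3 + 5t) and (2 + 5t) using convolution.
Ascending coefficients: a = [3, 5], b = [2, 5]. c[0] = 3×2 = 6; c[1] = 3×5 + 5×2 = 25; c[2] = 5×5 = 25. Result coefficients: [6, 25, 25] → 6 + 25t + 25t^2

6 + 25t + 25t^2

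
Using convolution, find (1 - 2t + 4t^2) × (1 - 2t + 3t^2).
Ascending coefficients: a = [1, -2, 4], b = [1, -2, 3]. c[0] = 1×1 = 1; c[1] = 1×-2 + -2×1 = -4; c[2] = 1×3 + -2×-2 + 4×1 = 11; c[3] = -2×3 + 4×-2 = -14; c[4] = 4×3 = 12. Result coefficients: [1, -4, 11, -14, 12] → 1 - 4t + 11t^2 - 14t^3 + 12t^4

1 - 4t + 11t^2 - 14t^3 + 12t^4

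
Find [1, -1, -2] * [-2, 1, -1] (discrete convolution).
y[0] = 1×-2 = -2; y[1] = 1×1 + -1×-2 = 3; y[2] = 1×-1 + -1×1 + -2×-2 = 2; y[3] = -1×-1 + -2×1 = -1; y[4] = -2×-1 = 2

[-2, 3, 2, -1, 2]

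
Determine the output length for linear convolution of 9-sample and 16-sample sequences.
Linear/full convolution length: m + n - 1 = 9 + 16 - 1 = 24

24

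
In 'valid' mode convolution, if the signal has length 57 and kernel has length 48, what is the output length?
'Valid' mode counts only positions where the kernel fully overlaps the signal: m - n + 1 = 57 - 48 + 1 = 10

10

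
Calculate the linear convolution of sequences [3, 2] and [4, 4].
y[0] = 3×4 = 12; y[1] = 3×4 + 2×4 = 20; y[2] = 2×4 = 8

[12, 20, 8]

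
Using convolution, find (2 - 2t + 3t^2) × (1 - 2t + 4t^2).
Ascending coefficients: a = [2, -2, 3], b = [1, -2, 4]. c[0] = 2×1 = 2; c[1] = 2×-2 + -2×1 = -6; c[2] = 2×4 + -2×-2 + 3×1 = 15; c[3] = -2×4 + 3×-2 = -14; c[4] = 3×4 = 12. Result coefficients: [2, -6, 15, -14, 12] → 2 - 6t + 15t^2 - 14t^3 + 12t^4

2 - 6t + 15t^2 - 14t^3 + 12t^4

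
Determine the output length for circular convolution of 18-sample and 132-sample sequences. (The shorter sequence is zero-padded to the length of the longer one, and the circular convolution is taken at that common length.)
Circular convolution (zero-padding the shorter input) has length max(m, n) = max(18, 132) = 132

132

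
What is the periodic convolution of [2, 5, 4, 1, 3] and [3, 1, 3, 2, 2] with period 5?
Use y[k] = Σ_j u[j]·v[(k-j) mod 5]. y[0] = 2×3 + 5×2 + 4×2 + 1×3 + 3×1 = 30; y[1] = 2×1 + 5×3 + 4×2 + 1×2 + 3×3 = 36; y[2] = 2×3 + 5×1 + 4×3 + 1×2 + 3×2 = 31; y[3] = 2×2 + 5×3 + 4×1 + 1×3 + 3×2 = 32; y[4] = 2×2 + 5×2 + 4×3 + 1×1 + 3×3 = 36. Result: [30, 36, 31, 32, 36]

[30, 36, 31, 32, 36]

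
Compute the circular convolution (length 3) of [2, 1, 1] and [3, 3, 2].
Use y[k] = Σ_j x[j]·h[(k-j) mod 3]. y[0] = 2×3 + 1×2 + 1×3 = 11; y[1] = 2×3 + 1×3 + 1×2 = 11; y[2] = 2×2 + 1×3 + 1×3 = 10. Result: [11, 11, 10]

[11, 11, 10]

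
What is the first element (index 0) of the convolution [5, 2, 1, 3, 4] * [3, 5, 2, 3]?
Use y[k] = Σ_i a[i]·b[k-i] at k=0. y[0] = 5×3 = 15

15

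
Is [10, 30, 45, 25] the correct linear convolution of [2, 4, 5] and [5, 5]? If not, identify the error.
Recompute linear convolution of [2, 4, 5] and [5, 5]: y[0] = 2×5 = 10; y[1] = 2×5 + 4×5 = 30; y[2] = 4×5 + 5×5 = 45; y[3] = 5×5 = 25 → [10, 30, 45, 25]. Given [10, 30, 45, 25] matches, so answer: Yes

Yes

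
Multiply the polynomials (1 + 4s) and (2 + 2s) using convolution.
Ascending coefficients: a = [1, 4], b = [2, 2]. c[0] = 1×2 = 2; c[1] = 1×2 + 4×2 = 10; c[2] = 4×2 = 8. Result coefficients: [2, 10, 8] → 2 + 10s + 8s^2

2 + 10s + 8s^2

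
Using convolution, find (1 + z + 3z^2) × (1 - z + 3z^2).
Ascending coefficients: a = [1, 1, 3], b = [1, -1, 3]. c[0] = 1×1 = 1; c[1] = 1×-1 + 1×1 = 0; c[2] = 1×3 + 1×-1 + 3×1 = 5; c[3] = 1×3 + 3×-1 = 0; c[4] = 3×3 = 9. Result coefficients: [1, 0, 5, 0, 9] → 1 + 5z^2 + 9z^4

1 + 5z^2 + 9z^4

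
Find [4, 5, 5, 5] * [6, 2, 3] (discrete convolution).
y[0] = 4×6 = 24; y[1] = 4×2 + 5×6 = 38; y[2] = 4×3 + 5×2 + 5×6 = 52; y[3] = 5×3 + 5×2 + 5×6 = 55; y[4] = 5×3 + 5×2 = 25; y[5] = 5×3 = 15

[24, 38, 52, 55, 25, 15]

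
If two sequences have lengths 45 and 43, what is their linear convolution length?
Linear/full convolution length: m + n - 1 = 45 + 43 - 1 = 87

87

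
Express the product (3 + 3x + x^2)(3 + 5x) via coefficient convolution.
Ascending coefficients: a = [3, 3, 1], b = [3, 5]. c[0] = 3×3 = 9; c[1] = 3×5 + 3×3 = 24; c[2] = 3×5 + 1×3 = 18; c[3] = 1×5 = 5. Result coefficients: [9, 24, 18, 5] → 9 + 24x + 18x^2 + 5x^3

9 + 24x + 18x^2 + 5x^3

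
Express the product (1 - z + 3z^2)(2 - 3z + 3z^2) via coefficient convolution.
Ascending coefficients: a = [1, -1, 3], b = [2, -3, 3]. c[0] = 1×2 = 2; c[1] = 1×-3 + -1×2 = -5; c[2] = 1×3 + -1×-3 + 3×2 = 12; c[3] = -1×3 + 3×-3 = -12; c[4] = 3×3 = 9. Result coefficients: [2, -5, 12, -12, 9] → 2 - 5z + 12z^2 - 12z^3 + 9z^4

2 - 5z + 12z^2 - 12z^3 + 9z^4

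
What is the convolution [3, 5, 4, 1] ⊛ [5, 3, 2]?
y[0] = 3×5 = 15; y[1] = 3×3 + 5×5 = 34; y[2] = 3×2 + 5×3 + 4×5 = 41; y[3] = 5×2 + 4×3 + 1×5 = 27; y[4] = 4×2 + 1×3 = 11; y[5] = 1×2 = 2

[15, 34, 41, 27, 11, 2]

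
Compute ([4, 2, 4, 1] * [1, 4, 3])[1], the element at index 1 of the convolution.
Use y[k] = Σ_i a[i]·b[k-i] at k=1. y[1] = 4×4 + 2×1 = 18

18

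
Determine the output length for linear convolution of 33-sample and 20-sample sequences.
Linear/full convolution length: m + n - 1 = 33 + 20 - 1 = 52

52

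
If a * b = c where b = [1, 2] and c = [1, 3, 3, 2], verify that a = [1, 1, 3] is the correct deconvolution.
Forward-compute [1, 1, 3] * [1, 2]: c[0] = 1×1 = 1; c[1] = 1×2 + 1×1 = 3; c[2] = 1×2 + 3×1 = 5; c[3] = 3×2 = 6 → [1, 3, 5, 6]. Does not match given c = [1, 3, 3, 2].

Not verified. [1, 1, 3] * [1, 2] = [1, 3, 5, 6], which differs from [1, 3, 3, 2] at index 2.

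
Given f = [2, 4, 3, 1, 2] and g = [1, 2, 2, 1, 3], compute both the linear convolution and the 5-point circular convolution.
Linear: y_lin[0] = 2×1 = 2; y_lin[1] = 2×2 + 4×1 = 8; y_lin[2] = 2×2 + 4×2 + 3×1 = 15; y_lin[3] = 2×1 + 4×2 + 3×2 + 1×1 = 17; y_lin[4] = 2×3 + 4×1 + 3×2 + 1×2 + 2×1 = 20; y_lin[5] = 4×3 + 3×1 + 1×2 + 2×2 = 21; y_lin[6] = 3×3 + 1×1 + 2×2 = 14; y_lin[7] = 1×3 + 2×1 = 5; y_lin[8] = 2×3 = 6 → [2, 8, 15, 17, 20, 21, 14, 5, 6]. Circular (length 5): y[0] = 2×1 + 4×3 + 3×1 + 1×2 + 2×2 = 23; y[1] = 2×2 + 4×1 + 3×3 + 1×1 + 2×2 = 22; y[2] = 2×2 + 4×2 + 3×1 + 1×3 + 2×1 = 20; y[3] = 2×1 + 4×2 + 3×2 + 1×1 + 2×3 = 23; y[4] = 2×3 + 4×1 + 3×2 + 1×2 + 2×1 = 20 → [23, 22, 20, 23, 20]

Linear: [2, 8, 15, 17, 20, 21, 14, 5, 6], Circular: [23, 22, 20, 23, 20]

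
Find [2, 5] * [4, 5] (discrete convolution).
y[0] = 2×4 = 8; y[1] = 2×5 + 5×4 = 30; y[2] = 5×5 = 25

[8, 30, 25]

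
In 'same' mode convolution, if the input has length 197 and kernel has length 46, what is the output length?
'Same' mode returns an output with the same length as the input: 197

197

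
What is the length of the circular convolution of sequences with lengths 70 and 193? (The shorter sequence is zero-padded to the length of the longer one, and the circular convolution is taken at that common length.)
Circular convolution (zero-padding the shorter input) has length max(m, n) = max(70, 193) = 193

193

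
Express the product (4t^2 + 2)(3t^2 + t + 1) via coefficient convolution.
Ascending coefficients: a = [2, 0, 4], b = [1, 1, 3]. c[0] = 2×1 = 2; c[1] = 2×1 + 0×1 = 2; c[2] = 2×3 + 0×1 + 4×1 = 10; c[3] = 0×3 + 4×1 = 4; c[4] = 4×3 = 12. Result coefficients: [2, 2, 10, 4, 12] → 12t^4 + 4t^3 + 10t^2 + 2t + 2

12t^4 + 4t^3 + 10t^2 + 2t + 2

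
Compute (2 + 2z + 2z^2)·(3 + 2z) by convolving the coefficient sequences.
Ascending coefficients: a = [2, 2, 2], b = [3, 2]. c[0] = 2×3 = 6; c[1] = 2×2 + 2×3 = 10; c[2] = 2×2 + 2×3 = 10; c[3] = 2×2 = 4. Result coefficients: [6, 10, 10, 4] → 6 + 10z + 10z^2 + 4z^3

6 + 10z + 10z^2 + 4z^3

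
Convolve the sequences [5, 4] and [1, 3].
y[0] = 5×1 = 5; y[1] = 5×3 + 4×1 = 19; y[2] = 4×3 = 12

[5, 19, 12]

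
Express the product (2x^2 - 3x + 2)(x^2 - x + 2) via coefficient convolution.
Ascending coefficients: a = [2, -3, 2], b = [2, -1, 1]. c[0] = 2×2 = 4; c[1] = 2×-1 + -3×2 = -8; c[2] = 2×1 + -3×-1 + 2×2 = 9; c[3] = -3×1 + 2×-1 = -5; c[4] = 2×1 = 2. Result coefficients: [4, -8, 9, -5, 2] → 2x^4 - 5x^3 + 9x^2 - 8x + 4

2x^4 - 5x^3 + 9x^2 - 8x + 4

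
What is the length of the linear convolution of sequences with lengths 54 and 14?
Linear/full convolution length: m + n - 1 = 54 + 14 - 1 = 67

67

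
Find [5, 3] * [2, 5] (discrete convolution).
y[0] = 5×2 = 10; y[1] = 5×5 + 3×2 = 31; y[2] = 3×5 = 15

[10, 31, 15]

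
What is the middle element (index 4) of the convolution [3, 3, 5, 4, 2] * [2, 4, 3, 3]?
Use y[k] = Σ_i a[i]·b[k-i] at k=4. y[4] = 3×3 + 5×3 + 4×4 + 2×2 = 44

44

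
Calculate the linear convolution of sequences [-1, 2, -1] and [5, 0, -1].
y[0] = -1×5 = -5; y[1] = -1×0 + 2×5 = 10; y[2] = -1×-1 + 2×0 + -1×5 = -4; y[3] = 2×-1 + -1×0 = -2; y[4] = -1×-1 = 1

[-5, 10, -4, -2, 1]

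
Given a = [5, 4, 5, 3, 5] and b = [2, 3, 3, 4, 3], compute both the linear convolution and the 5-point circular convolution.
Linear: y_lin[0] = 5×2 = 10; y_lin[1] = 5×3 + 4×2 = 23; y_lin[2] = 5×3 + 4×3 + 5×2 = 37; y_lin[3] = 5×4 + 4×3 + 5×3 + 3×2 = 53; y_lin[4] = 5×3 + 4×4 + 5×3 + 3×3 + 5×2 = 65; y_lin[5] = 4×3 + 5×4 + 3×3 + 5×3 = 56; y_lin[6] = 5×3 + 3×4 + 5×3 = 42; y_lin[7] = 3×3 + 5×4 = 29; y_lin[8] = 5×3 = 15 → [10, 23, 37, 53, 65, 56, 42, 29, 15]. Circular (length 5): y[0] = 5×2 + 4×3 + 5×4 + 3×3 + 5×3 = 66; y[1] = 5×3 + 4×2 + 5×3 + 3×4 + 5×3 = 65; y[2] = 5×3 + 4×3 + 5×2 + 3×3 + 5×4 = 66; y[3] = 5×4 + 4×3 + 5×3 + 3×2 + 5×3 = 68; y[4] = 5×3 + 4×4 + 5×3 + 3×3 + 5×2 = 65 → [66, 65, 66, 68, 65]

Linear: [10, 23, 37, 53, 65, 56, 42, 29, 15], Circular: [66, 65, 66, 68, 65]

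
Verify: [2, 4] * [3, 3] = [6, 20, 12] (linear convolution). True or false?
Recompute linear convolution of [2, 4] and [3, 3]: y[0] = 2×3 = 6; y[1] = 2×3 + 4×3 = 18; y[2] = 4×3 = 12 → [6, 18, 12]. Compare to given [6, 20, 12]: they differ at index 1: given 20, correct 18, so answer: No

No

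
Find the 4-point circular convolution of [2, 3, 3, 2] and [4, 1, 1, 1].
Use y[k] = Σ_j x[j]·h[(k-j) mod 4]. y[0] = 2×4 + 3×1 + 3×1 + 2×1 = 16; y[1] = 2×1 + 3×4 + 3×1 + 2×1 = 19; y[2] = 2×1 + 3×1 + 3×4 + 2×1 = 19; y[3] = 2×1 + 3×1 + 3×1 + 2×4 = 16. Result: [16, 19, 19, 16]

[16, 19, 19, 16]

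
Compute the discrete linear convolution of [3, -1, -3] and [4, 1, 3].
y[0] = 3×4 = 12; y[1] = 3×1 + -1×4 = -1; y[2] = 3×3 + -1×1 + -3×4 = -4; y[3] = -1×3 + -3×1 = -6; y[4] = -3×3 = -9

[12, -1, -4, -6, -9]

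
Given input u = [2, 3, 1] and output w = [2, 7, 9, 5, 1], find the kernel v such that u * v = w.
Output length 5 = len(u) + len(v) - 1 ⇒ len(v) = 3. Solve v forward using v[k] = (w[k] - Σ_{i≥1} u[i]·v[k-i]) / u[0]: v[0] = w[0] / u[0] = 2 / 2 = 1; v[1] = (w[1] - 3×1) / u[0] = (7 - 3×1) / 2 = 2; v[2] = (w[2] - 3×2 - 1×1) / u[0] = (9 - 3×2 - 1×1) / 2 = 1. So v = [1, 2, 1]. Forward-check [2, 3, 1] * [1, 2, 1]: w[0] = 2×1 = 2; w[1] = 2×2 + 3×1 = 7; w[2] = 2×1 + 3×2 + 1×1 = 9; w[3] = 3×1 + 1×2 = 5; w[4] = 1×1 = 1 → [2, 7, 9, 5, 1] ✓

[1, 2, 1]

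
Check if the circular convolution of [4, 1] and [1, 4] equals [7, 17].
Recompute circular convolution of [4, 1] and [1, 4]: y[0] = 4×1 + 1×4 = 8; y[1] = 4×4 + 1×1 = 17 → [8, 17]. Compare to given [7, 17]: they differ at index 0: given 7, correct 8, so answer: No

No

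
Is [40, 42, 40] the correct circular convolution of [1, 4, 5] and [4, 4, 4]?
Recompute circular convolution of [1, 4, 5] and [4, 4, 4]: y[0] = 1×4 + 4×4 + 5×4 = 40; y[1] = 1×4 + 4×4 + 5×4 = 40; y[2] = 1×4 + 4×4 + 5×4 = 40 → [40, 40, 40]. Compare to given [40, 42, 40]: they differ at index 1: given 42, correct 40, so answer: No

No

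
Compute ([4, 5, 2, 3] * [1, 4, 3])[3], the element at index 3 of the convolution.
Use y[k] = Σ_i a[i]·b[k-i] at k=3. y[3] = 5×3 + 2×4 + 3×1 = 26

26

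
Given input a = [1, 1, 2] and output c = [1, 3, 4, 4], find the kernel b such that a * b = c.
Output length 4 = len(a) + len(b) - 1 ⇒ len(b) = 2. Solve b forward using b[k] = (c[k] - Σ_{i≥1} a[i]·b[k-i]) / a[0]: b[0] = c[0] / a[0] = 1 / 1 = 1; b[1] = (c[1] - 1×1) / a[0] = (3 - 1×1) / 1 = 2. So b = [1, 2]. Forward-check [1, 1, 2] * [1, 2]: c[0] = 1×1 = 1; c[1] = 1×2 + 1×1 = 3; c[2] = 1×2 + 2×1 = 4; c[3] = 2×2 = 4 → [1, 3, 4, 4] ✓

[1, 2]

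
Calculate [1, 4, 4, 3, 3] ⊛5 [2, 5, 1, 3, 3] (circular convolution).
Use y[k] = Σ_j a[j]·b[(k-j) mod 5]. y[0] = 1×2 + 4×3 + 4×3 + 3×1 + 3×5 = 44; y[1] = 1×5 + 4×2 + 4×3 + 3×3 + 3×1 = 37; y[2] = 1×1 + 4×5 + 4×2 + 3×3 + 3×3 = 47; y[3] = 1×3 + 4×1 + 4×5 + 3×2 + 3×3 = 42; y[4] = 1×3 + 4×3 + 4×1 + 3×5 + 3×2 = 40. Result: [44, 37, 47, 42, 40]

[44, 37, 47, 42, 40]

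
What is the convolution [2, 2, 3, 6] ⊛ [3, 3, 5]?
y[0] = 2×3 = 6; y[1] = 2×3 + 2×3 = 12; y[2] = 2×5 + 2×3 + 3×3 = 25; y[3] = 2×5 + 3×3 + 6×3 = 37; y[4] = 3×5 + 6×3 = 33; y[5] = 6×5 = 30

[6, 12, 25, 37, 33, 30]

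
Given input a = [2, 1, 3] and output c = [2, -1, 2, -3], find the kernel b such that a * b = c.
Output length 4 = len(a) + len(b) - 1 ⇒ len(b) = 2. Solve b forward using b[k] = (c[k] - Σ_{i≥1} a[i]·b[k-i]) / a[0]: b[0] = c[0] / a[0] = 2 / 2 = 1; b[1] = (c[1] - 1×1) / a[0] = (-1 - 1×1) / 2 = -1. So b = [1, -1]. Forward-check [2, 1, 3] * [1, -1]: c[0] = 2×1 = 2; c[1] = 2×-1 + 1×1 = -1; c[2] = 1×-1 + 3×1 = 2; c[3] = 3×-1 = -3 → [2, -1, 2, -3] ✓

[1, -1]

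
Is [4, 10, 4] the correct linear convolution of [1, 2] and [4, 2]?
Recompute linear convolution of [1, 2] and [4, 2]: y[0] = 1×4 = 4; y[1] = 1×2 + 2×4 = 10; y[2] = 2×2 = 4 → [4, 10, 4]. Given [4, 10, 4] matches, so answer: Yes

Yes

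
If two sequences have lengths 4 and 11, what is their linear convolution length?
Linear/full convolution length: m + n - 1 = 4 + 11 - 1 = 14

14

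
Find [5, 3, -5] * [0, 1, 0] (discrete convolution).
y[0] = 5×0 = 0; y[1] = 5×1 + 3×0 = 5; y[2] = 5×0 + 3×1 + -5×0 = 3; y[3] = 3×0 + -5×1 = -5; y[4] = -5×0 = 0

[0, 5, 3, -5, 0]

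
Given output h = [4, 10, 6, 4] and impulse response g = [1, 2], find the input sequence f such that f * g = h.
Deconvolve h=[4, 10, 6, 4] by g=[1, 2]. Since g[0]=1, solve forward: f[0] = h[0] / 1 = 4; f[1] = (h[1] - 4×2) / 1 = 2; f[2] = (h[2] - 2×2) / 1 = 2. So f = [4, 2, 2]. Check by forward convolution: h[0] = 4×1 = 4; h[1] = 4×2 + 2×1 = 10; h[2] = 2×2 + 2×1 = 6; h[3] = 2×2 = 4

[4, 2, 2]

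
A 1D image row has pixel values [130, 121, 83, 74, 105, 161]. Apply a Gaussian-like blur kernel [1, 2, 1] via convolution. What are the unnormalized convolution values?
Convolve image row [130, 121, 83, 74, 105, 161] with kernel [1, 2, 1]: y[0] = 130×1 = 130; y[1] = 130×2 + 121×1 = 381; y[2] = 130×1 + 121×2 + 83×1 = 455; y[3] = 121×1 + 83×2 + 74×1 = 361; y[4] = 83×1 + 74×2 + 105×1 = 336; y[5] = 74×1 + 105×2 + 161×1 = 445; y[6] = 105×1 + 161×2 = 427; y[7] = 161×1 = 161 → [130, 381, 455, 361, 336, 445, 427, 161]. Normalization factor = sum(kernel) = 4.

[130, 381, 455, 361, 336, 445, 427, 161]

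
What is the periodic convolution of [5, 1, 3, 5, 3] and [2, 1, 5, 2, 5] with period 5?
Use y[k] = Σ_j s[j]·t[(k-j) mod 5]. y[0] = 5×2 + 1×5 + 3×2 + 5×5 + 3×1 = 49; y[1] = 5×1 + 1×2 + 3×5 + 5×2 + 3×5 = 47; y[2] = 5×5 + 1×1 + 3×2 + 5×5 + 3×2 = 63; y[3] = 5×2 + 1×5 + 3×1 + 5×2 + 3×5 = 43; y[4] = 5×5 + 1×2 + 3×5 + 5×1 + 3×2 = 53. Result: [49, 47, 63, 43, 53]

[49, 47, 63, 43, 53]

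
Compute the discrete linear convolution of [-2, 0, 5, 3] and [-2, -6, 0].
y[0] = -2×-2 = 4; y[1] = -2×-6 + 0×-2 = 12; y[2] = -2×0 + 0×-6 + 5×-2 = -10; y[3] = 0×0 + 5×-6 + 3×-2 = -36; y[4] = 5×0 + 3×-6 = -18; y[5] = 3×0 = 0

[4, 12, -10, -36, -18, 0]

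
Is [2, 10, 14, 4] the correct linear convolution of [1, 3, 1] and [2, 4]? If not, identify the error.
Recompute linear convolution of [1, 3, 1] and [2, 4]: y[0] = 1×2 = 2; y[1] = 1×4 + 3×2 = 10; y[2] = 3×4 + 1×2 = 14; y[3] = 1×4 = 4 → [2, 10, 14, 4]. Given [2, 10, 14, 4] matches, so answer: Yes

Yes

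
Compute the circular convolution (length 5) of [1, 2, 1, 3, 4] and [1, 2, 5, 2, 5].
Use y[k] = Σ_j f[j]·g[(k-j) mod 5]. y[0] = 1×1 + 2×5 + 1×2 + 3×5 + 4×2 = 36; y[1] = 1×2 + 2×1 + 1×5 + 3×2 + 4×5 = 35; y[2] = 1×5 + 2×2 + 1×1 + 3×5 + 4×2 = 33; y[3] = 1×2 + 2×5 + 1×2 + 3×1 + 4×5 = 37; y[4] = 1×5 + 2×2 + 1×5 + 3×2 + 4×1 = 24. Result: [36, 35, 33, 37, 24]

[36, 35, 33, 37, 24]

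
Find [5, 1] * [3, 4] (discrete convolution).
y[0] = 5×3 = 15; y[1] = 5×4 + 1×3 = 23; y[2] = 1×4 = 4

[15, 23, 4]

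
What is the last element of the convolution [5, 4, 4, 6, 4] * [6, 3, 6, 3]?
Use y[k] = Σ_i a[i]·b[k-i] at k=7. y[7] = 4×3 = 12

12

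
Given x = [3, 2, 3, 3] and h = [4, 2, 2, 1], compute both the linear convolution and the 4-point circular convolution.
Linear: y_lin[0] = 3×4 = 12; y_lin[1] = 3×2 + 2×4 = 14; y_lin[2] = 3×2 + 2×2 + 3×4 = 22; y_lin[3] = 3×1 + 2×2 + 3×2 + 3×4 = 25; y_lin[4] = 2×1 + 3×2 + 3×2 = 14; y_lin[5] = 3×1 + 3×2 = 9; y_lin[6] = 3×1 = 3 → [12, 14, 22, 25, 14, 9, 3]. Circular (length 4): y[0] = 3×4 + 2×1 + 3×2 + 3×2 = 26; y[1] = 3×2 + 2×4 + 3×1 + 3×2 = 23; y[2] = 3×2 + 2×2 + 3×4 + 3×1 = 25; y[3] = 3×1 + 2×2 + 3×2 + 3×4 = 25 → [26, 23, 25, 25]

Linear: [12, 14, 22, 25, 14, 9, 3], Circular: [26, 23, 25, 25]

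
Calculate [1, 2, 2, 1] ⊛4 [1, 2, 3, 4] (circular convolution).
Use y[k] = Σ_j s[j]·t[(k-j) mod 4]. y[0] = 1×1 + 2×4 + 2×3 + 1×2 = 17; y[1] = 1×2 + 2×1 + 2×4 + 1×3 = 15; y[2] = 1×3 + 2×2 + 2×1 + 1×4 = 13; y[3] = 1×4 + 2×3 + 2×2 + 1×1 = 15. Result: [17, 15, 13, 15]

[17, 15, 13, 15]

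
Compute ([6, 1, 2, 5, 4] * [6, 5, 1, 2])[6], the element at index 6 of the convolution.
Use y[k] = Σ_i a[i]·b[k-i] at k=6. y[6] = 5×2 + 4×1 = 14

14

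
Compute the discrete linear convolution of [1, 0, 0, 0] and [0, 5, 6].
y[0] = 1×0 = 0; y[1] = 1×5 + 0×0 = 5; y[2] = 1×6 + 0×5 + 0×0 = 6; y[3] = 0×6 + 0×5 + 0×0 = 0; y[4] = 0×6 + 0×5 = 0; y[5] = 0×6 = 0

[0, 5, 6, 0, 0, 0]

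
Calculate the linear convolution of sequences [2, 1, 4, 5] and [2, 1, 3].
y[0] = 2×2 = 4; y[1] = 2×1 + 1×2 = 4; y[2] = 2×3 + 1×1 + 4×2 = 15; y[3] = 1×3 + 4×1 + 5×2 = 17; y[4] = 4×3 + 5×1 = 17; y[5] = 5×3 = 15

[4, 4, 15, 17, 17, 15]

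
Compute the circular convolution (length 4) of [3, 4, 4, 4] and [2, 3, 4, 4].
Use y[k] = Σ_j x[j]·h[(k-j) mod 4]. y[0] = 3×2 + 4×4 + 4×4 + 4×3 = 50; y[1] = 3×3 + 4×2 + 4×4 + 4×4 = 49; y[2] = 3×4 + 4×3 + 4×2 + 4×4 = 48; y[3] = 3×4 + 4×4 + 4×3 + 4×2 = 48. Result: [50, 49, 48, 48]

[50, 49, 48, 48]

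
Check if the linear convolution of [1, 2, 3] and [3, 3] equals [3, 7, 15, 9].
Recompute linear convolution of [1, 2, 3] and [3, 3]: y[0] = 1×3 = 3; y[1] = 1×3 + 2×3 = 9; y[2] = 2×3 + 3×3 = 15; y[3] = 3×3 = 9 → [3, 9, 15, 9]. Compare to given [3, 7, 15, 9]: they differ at index 1: given 7, correct 9, so answer: No

No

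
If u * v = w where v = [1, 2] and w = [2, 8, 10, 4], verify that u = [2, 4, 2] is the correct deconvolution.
Forward-compute [2, 4, 2] * [1, 2]: w[0] = 2×1 = 2; w[1] = 2×2 + 4×1 = 8; w[2] = 4×2 + 2×1 = 10; w[3] = 2×2 = 4 → [2, 8, 10, 4]. Matches given w = [2, 8, 10, 4], so verified.

Verified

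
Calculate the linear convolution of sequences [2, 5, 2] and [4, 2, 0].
y[0] = 2×4 = 8; y[1] = 2×2 + 5×4 = 24; y[2] = 2×0 + 5×2 + 2×4 = 18; y[3] = 5×0 + 2×2 = 4; y[4] = 2×0 = 0

[8, 24, 18, 4, 0]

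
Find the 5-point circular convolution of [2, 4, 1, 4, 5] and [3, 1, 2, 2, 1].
Use y[k] = Σ_j x[j]·h[(k-j) mod 5]. y[0] = 2×3 + 4×1 + 1×2 + 4×2 + 5×1 = 25; y[1] = 2×1 + 4×3 + 1×1 + 4×2 + 5×2 = 33; y[2] = 2×2 + 4×1 + 1×3 + 4×1 + 5×2 = 25; y[3] = 2×2 + 4×2 + 1×1 + 4×3 + 5×1 = 30; y[4] = 2×1 + 4×2 + 1×2 + 4×1 + 5×3 = 31. Result: [25, 33, 25, 30, 31]

[25, 33, 25, 30, 31]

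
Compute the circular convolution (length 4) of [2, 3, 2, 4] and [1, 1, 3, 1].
Use y[k] = Σ_j a[j]·b[(k-j) mod 4]. y[0] = 2×1 + 3×1 + 2×3 + 4×1 = 15; y[1] = 2×1 + 3×1 + 2×1 + 4×3 = 19; y[2] = 2×3 + 3×1 + 2×1 + 4×1 = 15; y[3] = 2×1 + 3×3 + 2×1 + 4×1 = 17. Result: [15, 19, 15, 17]

[15, 19, 15, 17]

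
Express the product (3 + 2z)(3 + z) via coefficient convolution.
Ascending coefficients: a = [3, 2], b = [3, 1]. c[0] = 3×3 = 9; c[1] = 3×1 + 2×3 = 9; c[2] = 2×1 = 2. Result coefficients: [9, 9, 2] → 9 + 9z + 2z^2

9 + 9z + 2z^2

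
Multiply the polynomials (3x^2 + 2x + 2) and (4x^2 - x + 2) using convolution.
Ascending coefficients: a = [2, 2, 3], b = [2, -1, 4]. c[0] = 2×2 = 4; c[1] = 2×-1 + 2×2 = 2; c[2] = 2×4 + 2×-1 + 3×2 = 12; c[3] = 2×4 + 3×-1 = 5; c[4] = 3×4 = 12. Result coefficients: [4, 2, 12, 5, 12] → 12x^4 + 5x^3 + 12x^2 + 2x + 4

12x^4 + 5x^3 + 12x^2 + 2x + 4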